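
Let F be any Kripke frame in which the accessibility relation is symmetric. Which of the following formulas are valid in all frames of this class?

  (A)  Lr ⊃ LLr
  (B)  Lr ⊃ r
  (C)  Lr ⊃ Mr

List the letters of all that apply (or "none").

none

(A) axiom 4: valid iff R is transitive. Such an R need not be transitive — not valid.
(B) Lr ⊃ r is axiom T, which corresponds to reflexivity. Such an R need not be reflexive — not valid.
(C) Lr ⊃ Mr is axiom D; it is valid on a frame exactly when R is serial. Such an R need not be serial, so not valid.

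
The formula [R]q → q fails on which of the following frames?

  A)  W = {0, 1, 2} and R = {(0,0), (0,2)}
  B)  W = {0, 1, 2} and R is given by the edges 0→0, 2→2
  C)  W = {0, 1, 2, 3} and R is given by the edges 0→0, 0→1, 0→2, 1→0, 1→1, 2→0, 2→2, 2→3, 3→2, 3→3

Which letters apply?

The schema [R]q → q is axiom T; it is valid on a frame iff R is reflexive.
(A) R is not reflexive (not 1 R 1), so the schema fails here.
(B) R is not reflexive (not 1 R 1), so the schema fails here.
(C) R is reflexive (each world relates to itself), so the schema is valid here.

A, B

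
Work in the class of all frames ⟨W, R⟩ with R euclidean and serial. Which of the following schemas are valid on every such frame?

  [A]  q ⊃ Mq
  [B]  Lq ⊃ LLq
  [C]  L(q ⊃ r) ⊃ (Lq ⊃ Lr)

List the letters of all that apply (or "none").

C

(A) q ⊃ Mq (the dual of axiom T) characterises the reflexive frames. Such an R need not be reflexive — not valid.
(B) Lq ⊃ LLq (axiom 4) characterises the transitive frames. Such an R need not be transitive — not valid.
(C) this is just K, valid on every normal frame.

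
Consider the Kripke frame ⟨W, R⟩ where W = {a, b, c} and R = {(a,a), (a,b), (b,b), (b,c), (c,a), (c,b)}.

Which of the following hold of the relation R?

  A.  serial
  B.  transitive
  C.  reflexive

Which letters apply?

(A) serial: every world has an R-successor.
(B) not transitive: a R b and b R c but not a R c.
(C) not reflexive: not c R c.

A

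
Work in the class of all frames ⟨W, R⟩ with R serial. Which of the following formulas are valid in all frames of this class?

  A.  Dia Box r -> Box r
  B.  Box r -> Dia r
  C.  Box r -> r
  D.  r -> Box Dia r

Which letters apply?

(A) the dual of axiom 5: valid iff R is euclidean. Such an R need not be euclidean — not valid.
(B) Box r -> Dia r (axiom D) characterises the serial frames. Every such R is serial — valid.
(C) Box r -> r is axiom T; it is valid on a frame exactly when R is reflexive. Such an R need not be reflexive, so not valid.
(D) r -> Box Dia r is axiom B; it is valid on a frame exactly when R is symmetric. Such an R need not be symmetric, so not valid.

B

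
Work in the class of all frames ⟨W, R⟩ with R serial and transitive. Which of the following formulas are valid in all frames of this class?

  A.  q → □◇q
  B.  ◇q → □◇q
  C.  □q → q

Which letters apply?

(A) q → □◇q (axiom B) characterises the symmetric frames. Such an R need not be symmetric — not valid.
(B) ◇q → □◇q (axiom 5) characterises the euclidean frames. Such an R need not be euclidean — not valid.
(C) □q → q is axiom T, which corresponds to reflexivity. Such an R need not be reflexive — not valid.

none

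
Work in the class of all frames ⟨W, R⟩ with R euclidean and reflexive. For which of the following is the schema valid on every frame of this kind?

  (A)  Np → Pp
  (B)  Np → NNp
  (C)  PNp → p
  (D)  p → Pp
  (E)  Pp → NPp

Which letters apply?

A reflexive euclidean relation is also symmetric (from wRw and wRv the euclidean condition gives vRw) and hence transitive; it is an equivalence relation.
(A) Np → Pp is axiom D; it is valid on a frame exactly when R is serial. Every such R is serial, so valid.
(B) axiom 4: valid iff R is transitive. Every such R is transitive — valid.
(C) PNp → p is the dual of axiom B; it is valid on a frame exactly when R is symmetric. Every such R is symmetric, so valid.
(D) p → Pp is the dual of axiom T, which corresponds to reflexivity. Every such R is reflexive — valid.
(E) axiom 5: valid iff R is euclidean. Every such R is euclidean — valid.

A, B, C, D, E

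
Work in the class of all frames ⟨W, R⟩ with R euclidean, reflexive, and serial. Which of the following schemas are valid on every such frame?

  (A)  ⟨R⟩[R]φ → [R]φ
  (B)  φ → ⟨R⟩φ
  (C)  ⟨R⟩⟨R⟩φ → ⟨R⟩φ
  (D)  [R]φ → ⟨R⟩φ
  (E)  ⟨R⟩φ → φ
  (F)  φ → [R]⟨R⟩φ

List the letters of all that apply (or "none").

A, B, C, D, F

A relation that is euclidean, reflexive, and serial is also symmetric and transitive.
(A) ⟨R⟩[R]φ → [R]φ (the dual of axiom 5) characterises the euclidean frames. Every such R is euclidean — valid.
(B) the dual of axiom T: valid iff R is reflexive. Every such R is reflexive — valid.
(C) ⟨R⟩⟨R⟩φ → ⟨R⟩φ (the dual of axiom 4) characterises the transitive frames. Every such R is transitive — valid.
(D) [R]φ → ⟨R⟩φ (axiom D) characterises the serial frames. Every such R is serial — valid.
(E) ⟨R⟩φ → φ is valid only on frames where every R-edge is a self-loop. Such an R need not be a subset of the identity — not valid.
(F) φ → [R]⟨R⟩φ is axiom B; it is valid on a frame exactly when R is symmetric. Every such R is symmetric, so valid.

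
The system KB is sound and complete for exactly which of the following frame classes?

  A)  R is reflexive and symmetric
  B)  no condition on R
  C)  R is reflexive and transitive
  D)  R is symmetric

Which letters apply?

(A) this class determines B (= KTB), not KB.
(B) this class determines K, not KB.
(C) this class determines S4, not KB.
(D) KB is sound and complete for exactly this class.

D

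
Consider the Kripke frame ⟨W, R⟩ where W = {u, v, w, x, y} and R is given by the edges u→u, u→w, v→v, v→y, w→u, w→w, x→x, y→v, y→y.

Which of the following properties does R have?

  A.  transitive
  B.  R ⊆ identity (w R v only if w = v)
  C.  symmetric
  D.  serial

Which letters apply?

A, C, D

(A) transitive: R is closed under composition.
(B) not ⊆ identity: u R w with u ≠ w.
(C) symmetric: every R-edge is matched by its reverse.
(D) serial: every world has an R-successor.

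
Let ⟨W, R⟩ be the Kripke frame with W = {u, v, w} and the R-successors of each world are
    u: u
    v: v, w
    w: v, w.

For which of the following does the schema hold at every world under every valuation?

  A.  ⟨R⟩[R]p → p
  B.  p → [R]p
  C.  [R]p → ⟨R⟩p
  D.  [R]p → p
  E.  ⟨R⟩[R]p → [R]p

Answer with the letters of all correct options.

R is reflexive: each world relates to itself.
R is symmetric: every R-edge is matched by its reverse.
R is euclidean: any two R-successors of the same world are R-related.
R is serial: every world has an R-successor.
R is not a subset of the identity: v R w with v ≠ w.
(A) ⟨R⟩[R]p → p is the dual of axiom B; it is valid on a frame exactly when R is symmetric. R is symmetric, so valid.
(B) p → [R]p (equivalent to ◇p→p) corresponds to R being a subset of the identity. Here R ⊄ identity, so not valid.
(C) [R]p → ⟨R⟩p is axiom D, which corresponds to seriality. R is serial — valid.
(D) [R]p → p is axiom T; it is valid on a frame exactly when R is reflexive. R is reflexive, so valid.
(E) the dual of axiom 5: valid iff R is euclidean. R is euclidean — valid.

A, C, D, E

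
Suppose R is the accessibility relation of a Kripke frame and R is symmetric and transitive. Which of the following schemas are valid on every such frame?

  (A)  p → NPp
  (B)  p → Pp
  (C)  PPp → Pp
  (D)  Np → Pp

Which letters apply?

A symmetric transitive relation is euclidean (uRv and uRw give vRu by symmetry, then vRw by transitivity).
(A) axiom B: valid iff R is symmetric. Every such R is symmetric — valid.
(B) p → Pp is the dual of axiom T, which corresponds to reflexivity. Such an R need not be reflexive — not valid.
(C) PPp → Pp is the dual of axiom 4, which corresponds to transitivity. Every such R is transitive — valid.
(D) Np → Pp (axiom D) characterises the serial frames. Such an R need not be serial — not valid.

A, C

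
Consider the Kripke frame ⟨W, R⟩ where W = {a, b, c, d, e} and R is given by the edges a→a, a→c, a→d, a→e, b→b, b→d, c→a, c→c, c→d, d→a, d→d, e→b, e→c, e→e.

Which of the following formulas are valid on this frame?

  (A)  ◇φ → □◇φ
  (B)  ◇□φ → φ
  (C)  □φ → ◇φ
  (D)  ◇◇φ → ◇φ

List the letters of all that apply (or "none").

R is not symmetric: a R e but not e R a.
R is not transitive: a R e and e R b but not a R b.
R is not euclidean: a R c and a R e but not c R e.
R is serial: every world has an R-successor.
(A) axiom 5: valid iff R is euclidean. R is not euclidean — not valid.
(B) ◇□φ → φ (the dual of axiom B) characterises the symmetric frames. R is not symmetric — not valid.
(C) axiom D: valid iff R is serial. R is serial — valid.
(D) ◇◇φ → ◇φ (the dual of axiom 4) characterises the transitive frames. R is not transitive — not valid.

C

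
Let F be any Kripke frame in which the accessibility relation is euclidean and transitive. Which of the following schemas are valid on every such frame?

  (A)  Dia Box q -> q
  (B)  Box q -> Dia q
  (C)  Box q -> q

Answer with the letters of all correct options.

none

(A) the dual of axiom B: valid iff R is symmetric. Such an R need not be symmetric — not valid.
(B) axiom D: valid iff R is serial. Such an R need not be serial — not valid.
(C) Box q -> q is axiom T; it is valid on a frame exactly when R is reflexive. Such an R need not be reflexive, so not valid.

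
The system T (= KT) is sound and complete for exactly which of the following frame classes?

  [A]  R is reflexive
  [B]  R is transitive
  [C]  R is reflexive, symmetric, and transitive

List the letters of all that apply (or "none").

(A) T (= KT) is sound and complete for exactly this class.
(B) this class determines K4, not T (= KT).
(C) this class determines S5, not T (= KT).

A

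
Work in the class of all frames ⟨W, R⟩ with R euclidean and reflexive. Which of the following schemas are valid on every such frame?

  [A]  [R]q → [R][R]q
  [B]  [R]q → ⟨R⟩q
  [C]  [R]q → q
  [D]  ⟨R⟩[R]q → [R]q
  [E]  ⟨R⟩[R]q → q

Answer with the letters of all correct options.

A reflexive euclidean relation is also symmetric (from wRw and wRv the euclidean condition gives vRw) and hence transitive; it is an equivalence relation.
(A) axiom 4: valid iff R is transitive. Every such R is transitive — valid.
(B) [R]q → ⟨R⟩q (axiom D) characterises the serial frames. Every such R is serial — valid.
(C) axiom T: valid iff R is reflexive. Every such R is reflexive — valid.
(D) the dual of axiom 5: valid iff R is euclidean. Every such R is euclidean — valid.
(E) the dual of axiom B: valid iff R is symmetric. Every such R is symmetric — valid.

A, B, C, D, E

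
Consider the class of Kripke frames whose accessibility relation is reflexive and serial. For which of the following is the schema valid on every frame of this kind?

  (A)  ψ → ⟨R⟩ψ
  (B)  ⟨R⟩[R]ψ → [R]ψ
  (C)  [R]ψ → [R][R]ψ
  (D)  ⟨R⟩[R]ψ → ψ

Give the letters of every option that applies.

A

(A) ψ → ⟨R⟩ψ is the dual of axiom T, which corresponds to reflexivity. Every such R is reflexive — valid.
(B) ⟨R⟩[R]ψ → [R]ψ is the dual of axiom 5, which corresponds to the euclidean property. Such an R need not be euclidean — not valid.
(C) [R]ψ → [R][R]ψ (axiom 4) characterises the transitive frames. Such an R need not be transitive — not valid.
(D) the dual of axiom B: valid iff R is symmetric. Such an R need not be symmetric — not valid.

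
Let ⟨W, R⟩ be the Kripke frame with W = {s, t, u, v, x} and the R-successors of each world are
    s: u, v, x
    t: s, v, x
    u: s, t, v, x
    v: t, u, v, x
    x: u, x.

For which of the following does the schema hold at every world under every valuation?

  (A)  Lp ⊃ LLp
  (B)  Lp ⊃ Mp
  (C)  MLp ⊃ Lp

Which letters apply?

R is not transitive: s R u and u R s but not s R s.
R is not euclidean: s R x and s R v but not x R v.
R is serial: every world has an R-successor.
(A) Lp ⊃ LLp (axiom 4) characterises the transitive frames. R is not transitive — not valid.
(B) axiom D: valid iff R is serial. R is serial — valid.
(C) MLp ⊃ Lp (the dual of axiom 5) characterises the euclidean frames. R is not euclidean — not valid.

B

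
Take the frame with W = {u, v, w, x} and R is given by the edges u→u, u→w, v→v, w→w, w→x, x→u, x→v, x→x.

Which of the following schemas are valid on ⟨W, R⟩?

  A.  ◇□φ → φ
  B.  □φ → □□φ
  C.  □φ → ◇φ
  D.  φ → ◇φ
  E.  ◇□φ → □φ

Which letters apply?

R is reflexive: each world relates to itself.
R is not symmetric: u R w but not w R u.
R is not transitive: u R w and w R x but not u R x.
R is not euclidean: u R w and u R u but not w R u.
R is serial: every world has an R-successor.
(A) ◇□φ → φ (the dual of axiom B) characterises the symmetric frames. R is not symmetric — not valid.
(B) □φ → □□φ is axiom 4; it is valid on a frame exactly when R is transitive. R is not transitive, so not valid.
(C) □φ → ◇φ is axiom D, which corresponds to seriality. R is serial — valid.
(D) the dual of axiom T: valid iff R is reflexive. R is reflexive — valid.
(E) the dual of axiom 5: valid iff R is euclidean. R is not euclidean — not valid.

C, D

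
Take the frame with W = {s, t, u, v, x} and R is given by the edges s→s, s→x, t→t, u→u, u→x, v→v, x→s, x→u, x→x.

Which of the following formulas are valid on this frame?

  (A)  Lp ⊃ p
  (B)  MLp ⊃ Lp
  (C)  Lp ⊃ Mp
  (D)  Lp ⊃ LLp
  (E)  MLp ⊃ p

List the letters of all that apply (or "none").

R is reflexive: each world relates to itself.
R is symmetric: every R-edge is matched by its reverse.
R is not transitive: s R x and x R u but not s R u.
R is not euclidean: x R s and x R u but not s R u.
R is serial: every world has an R-successor.
(A) axiom T: valid iff R is reflexive. R is reflexive — valid.
(B) MLp ⊃ Lp is the dual of axiom 5; it is valid on a frame exactly when R is euclidean. R is not euclidean, so not valid.
(C) axiom D: valid iff R is serial. R is serial — valid.
(D) axiom 4: valid iff R is transitive. R is not transitive — not valid.
(E) the dual of axiom B: valid iff R is symmetric. R is symmetric — valid.

A, C, E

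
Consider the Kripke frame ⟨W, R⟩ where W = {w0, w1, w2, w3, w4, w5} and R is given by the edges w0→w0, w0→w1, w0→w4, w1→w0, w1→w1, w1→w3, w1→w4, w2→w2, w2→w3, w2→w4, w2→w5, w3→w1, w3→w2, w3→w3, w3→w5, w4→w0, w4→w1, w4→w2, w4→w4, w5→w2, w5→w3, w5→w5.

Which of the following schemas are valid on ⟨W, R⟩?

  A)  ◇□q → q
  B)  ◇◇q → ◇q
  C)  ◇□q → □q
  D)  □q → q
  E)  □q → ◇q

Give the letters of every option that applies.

A, D, E

R is reflexive: each world relates to itself.
R is symmetric: every R-edge is matched by its reverse.
R is not transitive: w0 R w1 and w1 R w3 but not w0 R w3.
R is not euclidean: w1 R w0 and w1 R w3 but not w0 R w3.
R is serial: every world has an R-successor.
(A) ◇□q → q (the dual of axiom B) characterises the symmetric frames. R is symmetric — valid.
(B) ◇◇q → ◇q is the dual of axiom 4; it is valid on a frame exactly when R is transitive. R is not transitive, so not valid.
(C) ◇□q → □q is the dual of axiom 5, which corresponds to the euclidean property. R is not euclidean — not valid.
(D) axiom T: valid iff R is reflexive. R is reflexive — valid.
(E) □q → ◇q (axiom D) characterises the serial frames. R is serial — valid.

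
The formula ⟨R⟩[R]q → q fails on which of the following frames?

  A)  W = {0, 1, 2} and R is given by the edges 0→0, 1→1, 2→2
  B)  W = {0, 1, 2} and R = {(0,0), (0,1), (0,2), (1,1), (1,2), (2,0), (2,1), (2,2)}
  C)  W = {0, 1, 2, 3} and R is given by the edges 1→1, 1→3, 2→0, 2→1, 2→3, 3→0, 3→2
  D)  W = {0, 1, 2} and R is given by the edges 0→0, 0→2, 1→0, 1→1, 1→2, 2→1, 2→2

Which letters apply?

B, C, D

The schema ⟨R⟩[R]q → q is the dual of axiom B; it is valid on a frame iff R is symmetric.
(A) R is symmetric (every R-edge is matched by its reverse), so the schema is valid here.
(B) R is not symmetric (0 R 1 but not 1 R 0), so the schema fails here.
(C) R is not symmetric (1 R 3 but not 3 R 1), so the schema fails here.
(D) R is not symmetric (0 R 2 but not 2 R 0), so the schema fails here.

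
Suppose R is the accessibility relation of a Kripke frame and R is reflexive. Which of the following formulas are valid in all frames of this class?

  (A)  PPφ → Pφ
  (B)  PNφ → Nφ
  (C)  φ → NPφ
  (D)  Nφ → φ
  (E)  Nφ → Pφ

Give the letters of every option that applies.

A reflexive relation is serial.
(A) PPφ → Pφ (the dual of axiom 4) characterises the transitive frames. Such an R need not be transitive — not valid.
(B) PNφ → Nφ (the dual of axiom 5) characterises the euclidean frames. Such an R need not be euclidean — not valid.
(C) φ → NPφ is axiom B, which corresponds to symmetry. Such an R need not be symmetric — not valid.
(D) Nφ → φ (axiom T) characterises the reflexive frames. Every such R is reflexive — valid.
(E) Nφ → Pφ is axiom D, which corresponds to seriality. Every such R is serial — valid.

D, E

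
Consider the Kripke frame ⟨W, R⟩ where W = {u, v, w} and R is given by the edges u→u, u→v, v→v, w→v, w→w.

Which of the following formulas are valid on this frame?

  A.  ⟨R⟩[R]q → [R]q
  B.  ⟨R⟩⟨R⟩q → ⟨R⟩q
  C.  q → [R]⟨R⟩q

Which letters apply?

R is not symmetric: u R v but not v R u.
R is transitive: R is closed under composition.
R is not euclidean: u R v and u R u but not v R u.
(A) ⟨R⟩[R]q → [R]q (the dual of axiom 5) characterises the euclidean frames. R is not euclidean — not valid.
(B) ⟨R⟩⟨R⟩q → ⟨R⟩q (the dual of axiom 4) characterises the transitive frames. R is transitive — valid.
(C) q → [R]⟨R⟩q (axiom B) characterises the symmetric frames. R is not symmetric — not valid.

B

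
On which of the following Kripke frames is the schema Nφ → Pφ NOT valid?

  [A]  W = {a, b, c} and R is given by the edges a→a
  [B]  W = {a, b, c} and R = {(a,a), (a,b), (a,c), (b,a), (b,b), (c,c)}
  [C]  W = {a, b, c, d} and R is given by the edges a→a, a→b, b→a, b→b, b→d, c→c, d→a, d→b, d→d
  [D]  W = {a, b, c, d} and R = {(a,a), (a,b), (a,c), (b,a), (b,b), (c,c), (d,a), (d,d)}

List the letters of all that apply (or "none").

The schema Nφ → Pφ is axiom D; it is valid on a frame iff R is serial.
(A) R is not serial (b has no R-successor), so the schema fails here.
(B) R is serial (every world has an R-successor), so the schema is valid here.
(C) R is serial (every world has an R-successor), so the schema is valid here.
(D) R is serial (every world has an R-successor), so the schema is valid here.

A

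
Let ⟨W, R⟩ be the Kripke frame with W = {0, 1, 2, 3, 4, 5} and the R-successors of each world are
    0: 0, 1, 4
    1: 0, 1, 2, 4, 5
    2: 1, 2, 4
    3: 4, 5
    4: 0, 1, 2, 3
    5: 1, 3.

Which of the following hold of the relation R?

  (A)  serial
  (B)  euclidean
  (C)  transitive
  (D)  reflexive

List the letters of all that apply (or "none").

A

(A) serial: every world has an R-successor.
(B) not euclidean: 1 R 0 and 1 R 2 but not 0 R 2.
(C) not transitive: 0 R 1 and 1 R 2 but not 0 R 2.
(D) not reflexive: not 3 R 3.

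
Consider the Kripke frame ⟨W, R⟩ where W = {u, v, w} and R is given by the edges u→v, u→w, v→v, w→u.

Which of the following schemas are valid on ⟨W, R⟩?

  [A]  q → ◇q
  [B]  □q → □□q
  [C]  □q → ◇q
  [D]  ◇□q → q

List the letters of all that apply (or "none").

C

R is not reflexive: not u R u.
R is not symmetric: u R v but not v R u.
R is not transitive: u R w and w R u but not u R u.
R is serial: every world has an R-successor.
(A) q → ◇q (the dual of axiom T) characterises the reflexive frames. R is not reflexive — not valid.
(B) □q → □□q is axiom 4; it is valid on a frame exactly when R is transitive. R is not transitive, so not valid.
(C) □q → ◇q is axiom D, which corresponds to seriality. R is serial — valid.
(D) ◇□q → q is the dual of axiom B; it is valid on a frame exactly when R is symmetric. R is not symmetric, so not valid.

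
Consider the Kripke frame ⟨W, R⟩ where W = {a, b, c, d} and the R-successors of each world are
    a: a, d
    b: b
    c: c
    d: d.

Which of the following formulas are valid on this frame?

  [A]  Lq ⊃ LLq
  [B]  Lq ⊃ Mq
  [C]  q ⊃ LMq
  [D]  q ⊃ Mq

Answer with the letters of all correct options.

A, B, D

R is reflexive: each world relates to itself.
R is not symmetric: a R d but not d R a.
R is transitive: R is closed under composition.
R is serial: every world has an R-successor.
(A) Lq ⊃ LLq is axiom 4; it is valid on a frame exactly when R is transitive. R is transitive, so valid.
(B) Lq ⊃ Mq is axiom D, which corresponds to seriality. R is serial — valid.
(C) q ⊃ LMq is axiom B, which corresponds to symmetry. R is not symmetric — not valid.
(D) the dual of axiom T: valid iff R is reflexive. R is reflexive — valid.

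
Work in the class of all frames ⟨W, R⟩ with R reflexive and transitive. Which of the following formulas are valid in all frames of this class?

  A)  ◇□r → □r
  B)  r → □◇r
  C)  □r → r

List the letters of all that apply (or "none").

C

Reflexive relations are serial.
(A) ◇□r → □r is the dual of axiom 5; it is valid on a frame exactly when R is euclidean. Such an R need not be euclidean, so not valid.
(B) r → □◇r (axiom B) characterises the symmetric frames. Such an R need not be symmetric — not valid.
(C) axiom T: valid iff R is reflexive. Every such R is reflexive — valid.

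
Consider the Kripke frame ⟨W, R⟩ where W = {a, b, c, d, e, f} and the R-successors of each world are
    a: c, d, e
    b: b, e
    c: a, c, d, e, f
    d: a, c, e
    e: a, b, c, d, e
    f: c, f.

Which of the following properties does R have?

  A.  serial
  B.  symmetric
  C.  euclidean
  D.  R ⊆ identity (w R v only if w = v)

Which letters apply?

A, B

(A) serial: every world has an R-successor.
(B) symmetric: every R-edge is matched by its reverse.
(C) not euclidean: c R a and c R f but not a R f.
(D) not ⊆ identity: a R c with a ≠ c.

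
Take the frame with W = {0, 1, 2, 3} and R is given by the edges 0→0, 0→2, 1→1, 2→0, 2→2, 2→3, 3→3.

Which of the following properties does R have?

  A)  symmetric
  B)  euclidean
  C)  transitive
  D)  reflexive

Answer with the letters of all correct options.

(A) not symmetric: 2 R 3 but not 3 R 2.
(B) not euclidean: 2 R 0 and 2 R 3 but not 0 R 3.
(C) not transitive: 0 R 2 and 2 R 3 but not 0 R 3.
(D) reflexive: each world relates to itself.

D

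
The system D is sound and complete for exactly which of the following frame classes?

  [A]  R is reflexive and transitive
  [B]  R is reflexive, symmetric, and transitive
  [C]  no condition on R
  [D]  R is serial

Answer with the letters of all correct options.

D

(A) this class determines S4, not D.
(B) this class determines S5, not D.
(C) this class determines K, not D.
(D) D is sound and complete for exactly this class.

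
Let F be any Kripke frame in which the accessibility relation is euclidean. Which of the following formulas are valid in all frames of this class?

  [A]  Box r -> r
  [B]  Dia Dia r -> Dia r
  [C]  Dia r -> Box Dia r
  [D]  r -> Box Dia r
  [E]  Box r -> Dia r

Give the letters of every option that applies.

(A) Box r -> r is axiom T, which corresponds to reflexivity. Such an R need not be reflexive — not valid.
(B) the dual of axiom 4: valid iff R is transitive. Such an R need not be transitive — not valid.
(C) axiom 5: valid iff R is euclidean. Every such R is euclidean — valid.
(D) r -> Box Dia r is axiom B; it is valid on a frame exactly when R is symmetric. Such an R need not be symmetric, so not valid.
(E) Box r -> Dia r is axiom D, which corresponds to seriality. Such an R need not be serial — not valid.

C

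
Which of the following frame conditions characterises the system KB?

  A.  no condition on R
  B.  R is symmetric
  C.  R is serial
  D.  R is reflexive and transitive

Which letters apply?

(A) this class determines K, not KB.
(B) KB is sound and complete for exactly this class.
(C) this class determines D, not KB.
(D) this class determines S4, not KB.

B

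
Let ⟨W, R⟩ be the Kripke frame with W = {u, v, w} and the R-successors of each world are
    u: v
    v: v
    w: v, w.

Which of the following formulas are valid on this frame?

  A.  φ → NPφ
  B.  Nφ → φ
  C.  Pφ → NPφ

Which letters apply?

none

R is not reflexive: not u R u.
R is not symmetric: u R v but not v R u.
R is not euclidean: w R v and w R w but not v R w.
(A) φ → NPφ (axiom B) characterises the symmetric frames. R is not symmetric — not valid.
(B) Nφ → φ is axiom T, which corresponds to reflexivity. R is not reflexive — not valid.
(C) axiom 5: valid iff R is euclidean. R is not euclidean — not valid.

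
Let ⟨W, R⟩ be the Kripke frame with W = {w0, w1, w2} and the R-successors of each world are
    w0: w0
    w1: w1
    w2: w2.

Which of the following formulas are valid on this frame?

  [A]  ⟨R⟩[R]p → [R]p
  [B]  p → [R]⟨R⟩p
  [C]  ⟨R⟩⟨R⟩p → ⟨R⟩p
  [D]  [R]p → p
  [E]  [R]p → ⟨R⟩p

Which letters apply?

R is reflexive: each world relates to itself.
R is symmetric: every R-edge is matched by its reverse.
R is transitive: R is closed under composition.
R is euclidean: any two R-successors of the same world are R-related.
R is serial: every world has an R-successor.
(A) the dual of axiom 5: valid iff R is euclidean. R is euclidean — valid.
(B) p → [R]⟨R⟩p is axiom B, which corresponds to symmetry. R is symmetric — valid.
(C) ⟨R⟩⟨R⟩p → ⟨R⟩p (the dual of axiom 4) characterises the transitive frames. R is transitive — valid.
(D) [R]p → p is axiom T, which corresponds to reflexivity. R is reflexive — valid.
(E) axiom D: valid iff R is serial. R is serial — valid.

A, B, C, D, E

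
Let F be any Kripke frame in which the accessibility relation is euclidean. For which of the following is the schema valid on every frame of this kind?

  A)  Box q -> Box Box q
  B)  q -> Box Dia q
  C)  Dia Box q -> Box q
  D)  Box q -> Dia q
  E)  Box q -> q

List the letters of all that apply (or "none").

C

(A) Box q -> Box Box q is axiom 4; it is valid on a frame exactly when R is transitive. Such an R need not be transitive, so not valid.
(B) q -> Box Dia q (axiom B) characterises the symmetric frames. Such an R need not be symmetric — not valid.
(C) Dia Box q -> Box q (the dual of axiom 5) characterises the euclidean frames. Every such R is euclidean — valid.
(D) Box q -> Dia q (axiom D) characterises the serial frames. Such an R need not be serial — not valid.
(E) Box q -> q is axiom T; it is valid on a frame exactly when R is reflexive. Such an R need not be reflexive, so not valid.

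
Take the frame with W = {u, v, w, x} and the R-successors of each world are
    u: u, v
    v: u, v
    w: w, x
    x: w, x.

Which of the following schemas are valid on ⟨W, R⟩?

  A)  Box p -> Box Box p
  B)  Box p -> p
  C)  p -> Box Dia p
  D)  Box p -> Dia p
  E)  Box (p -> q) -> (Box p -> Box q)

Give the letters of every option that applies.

R is reflexive: each world relates to itself.
R is symmetric: every R-edge is matched by its reverse.
R is transitive: R is closed under composition.
R is serial: every world has an R-successor.
(A) Box p -> Box Box p is axiom 4, which corresponds to transitivity. R is transitive — valid.
(B) axiom T: valid iff R is reflexive. R is reflexive — valid.
(C) p -> Box Dia p is axiom B; it is valid on a frame exactly when R is symmetric. R is symmetric, so valid.
(D) Box p -> Dia p (axiom D) characterises the serial frames. R is serial — valid.
(E) Box (p -> q) -> (Box p -> Box q) is axiom K, valid on every Kripke frame — valid.

A, B, C, D, E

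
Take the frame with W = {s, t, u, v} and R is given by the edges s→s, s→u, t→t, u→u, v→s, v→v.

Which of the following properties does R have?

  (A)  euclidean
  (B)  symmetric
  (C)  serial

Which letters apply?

C

(A) not euclidean: s R u and s R s but not u R s.
(B) not symmetric: s R u but not u R s.
(C) serial: every world has an R-successor.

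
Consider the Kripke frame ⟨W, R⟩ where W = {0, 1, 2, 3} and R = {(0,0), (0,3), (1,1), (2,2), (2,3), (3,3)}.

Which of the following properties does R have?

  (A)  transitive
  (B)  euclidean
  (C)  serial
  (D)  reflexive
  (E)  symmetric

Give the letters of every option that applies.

(A) transitive: R is closed under composition.
(B) not euclidean: 0 R 3 and 0 R 0 but not 3 R 0.
(C) serial: every world has an R-successor.
(D) reflexive: each world relates to itself.
(E) not symmetric: 0 R 3 but not 3 R 0.

A, C, D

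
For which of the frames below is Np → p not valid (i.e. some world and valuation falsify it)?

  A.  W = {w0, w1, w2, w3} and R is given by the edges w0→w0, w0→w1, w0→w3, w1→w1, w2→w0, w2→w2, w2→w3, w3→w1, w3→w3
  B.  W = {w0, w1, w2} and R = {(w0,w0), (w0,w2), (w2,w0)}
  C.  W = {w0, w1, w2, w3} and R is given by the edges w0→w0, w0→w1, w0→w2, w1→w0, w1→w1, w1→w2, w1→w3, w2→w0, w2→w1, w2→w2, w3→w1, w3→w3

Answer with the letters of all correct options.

B

The schema Np → p is axiom T; it is valid on a frame iff R is reflexive.
(A) R is reflexive (each world relates to itself), so the schema is valid here.
(B) R is not reflexive (not w1 R w1), so the schema fails here.
(C) R is reflexive (each world relates to itself), so the schema is valid here.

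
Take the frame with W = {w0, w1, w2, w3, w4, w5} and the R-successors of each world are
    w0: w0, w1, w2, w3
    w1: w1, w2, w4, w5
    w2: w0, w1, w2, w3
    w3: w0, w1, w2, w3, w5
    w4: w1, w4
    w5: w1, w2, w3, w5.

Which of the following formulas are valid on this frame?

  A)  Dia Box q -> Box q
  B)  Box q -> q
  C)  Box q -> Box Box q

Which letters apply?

B

R is reflexive: each world relates to itself.
R is not transitive: w0 R w1 and w1 R w4 but not w0 R w4.
R is not euclidean: w0 R w1 and w0 R w0 but not w1 R w0.
(A) Dia Box q -> Box q (the dual of axiom 5) characterises the euclidean frames. R is not euclidean — not valid.
(B) axiom T: valid iff R is reflexive. R is reflexive — valid.
(C) Box q -> Box Box q is axiom 4, which corresponds to transitivity. R is not transitive — not valid.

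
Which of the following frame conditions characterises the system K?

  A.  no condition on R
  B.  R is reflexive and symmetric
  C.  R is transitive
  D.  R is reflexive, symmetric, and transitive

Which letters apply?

(A) K is sound and complete for exactly this class.
(B) this class determines B (= KTB), not K.
(C) this class determines K4, not K.
(D) this class determines S5, not K.

A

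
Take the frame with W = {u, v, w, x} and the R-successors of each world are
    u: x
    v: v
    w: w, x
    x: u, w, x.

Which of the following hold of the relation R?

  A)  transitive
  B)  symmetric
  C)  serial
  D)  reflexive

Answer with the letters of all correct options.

(A) not transitive: u R x and x R u but not u R u.
(B) symmetric: every R-edge is matched by its reverse.
(C) serial: every world has an R-successor.
(D) not reflexive: not u R u.

B, C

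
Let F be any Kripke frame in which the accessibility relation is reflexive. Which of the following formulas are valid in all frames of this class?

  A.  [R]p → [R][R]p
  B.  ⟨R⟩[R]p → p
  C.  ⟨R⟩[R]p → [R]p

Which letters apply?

A reflexive relation is serial.
(A) [R]p → [R][R]p is axiom 4; it is valid on a frame exactly when R is transitive. Such an R need not be transitive, so not valid.
(B) ⟨R⟩[R]p → p is the dual of axiom B, which corresponds to symmetry. Such an R need not be symmetric — not valid.
(C) ⟨R⟩[R]p → [R]p (the dual of axiom 5) characterises the euclidean frames. Such an R need not be euclidean — not valid.

none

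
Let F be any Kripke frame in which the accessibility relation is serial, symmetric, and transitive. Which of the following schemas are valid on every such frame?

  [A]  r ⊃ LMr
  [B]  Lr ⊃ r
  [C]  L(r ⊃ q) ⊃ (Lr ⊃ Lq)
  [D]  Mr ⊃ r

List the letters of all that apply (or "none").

A serial symmetric transitive relation is reflexive (take any v with uRv; symmetry gives vRu and transitivity gives uRu), hence an equivalence relation.
(A) r ⊃ LMr (axiom B) characterises the symmetric frames. Every such R is symmetric — valid.
(B) Lr ⊃ r is axiom T, which corresponds to reflexivity. Every such R is reflexive — valid.
(C) L(r ⊃ q) ⊃ (Lr ⊃ Lq) is axiom K, valid on every Kripke frame — valid.
(D) Mr ⊃ r (the converse of T) corresponds to R being a subset of the identity. Such an R need not be a subset of the identity, so not valid.

A, B, C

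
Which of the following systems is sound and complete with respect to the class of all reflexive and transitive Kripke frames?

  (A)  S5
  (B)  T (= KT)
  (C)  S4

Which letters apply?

C

(A) S5 is determined by the class of reflexive, symmetric, and transitive frames.
(B) T (= KT) is determined by the class of reflexive frames.
(C) S4 is determined by exactly this class.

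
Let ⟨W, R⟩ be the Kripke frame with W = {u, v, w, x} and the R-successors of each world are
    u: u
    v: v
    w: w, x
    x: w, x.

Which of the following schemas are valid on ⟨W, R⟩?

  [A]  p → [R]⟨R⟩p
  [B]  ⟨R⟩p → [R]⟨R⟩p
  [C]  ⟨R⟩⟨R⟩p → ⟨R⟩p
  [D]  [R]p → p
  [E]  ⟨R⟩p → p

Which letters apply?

A, B, C, D

R is reflexive: each world relates to itself.
R is symmetric: every R-edge is matched by its reverse.
R is transitive: R is closed under composition.
R is euclidean: any two R-successors of the same world are R-related.
R is not a subset of the identity: w R x with w ≠ x.
(A) axiom B: valid iff R is symmetric. R is symmetric — valid.
(B) axiom 5: valid iff R is euclidean. R is euclidean — valid.
(C) ⟨R⟩⟨R⟩p → ⟨R⟩p is the dual of axiom 4; it is valid on a frame exactly when R is transitive. R is transitive, so valid.
(D) [R]p → p (axiom T) characterises the reflexive frames. R is reflexive — valid.
(E) ⟨R⟩p → p is valid only on frames where every R-edge is a self-loop. Here R ⊄ identity — not valid.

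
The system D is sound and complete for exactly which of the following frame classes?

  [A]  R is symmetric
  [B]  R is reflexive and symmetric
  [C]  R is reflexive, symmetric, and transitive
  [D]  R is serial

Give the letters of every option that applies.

D

(A) this class determines KB, not D.
(B) this class determines B (= KTB), not D.
(C) this class determines S5, not D.
(D) D is sound and complete for exactly this class.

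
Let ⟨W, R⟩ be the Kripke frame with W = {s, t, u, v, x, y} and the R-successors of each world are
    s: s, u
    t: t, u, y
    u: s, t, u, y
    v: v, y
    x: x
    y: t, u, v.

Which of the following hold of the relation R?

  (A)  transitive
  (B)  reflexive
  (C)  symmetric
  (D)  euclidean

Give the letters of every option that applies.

C

(A) not transitive: s R u and u R t but not s R t.
(B) not reflexive: not y R y.
(C) symmetric: every R-edge is matched by its reverse.
(D) not euclidean: u R s and u R t but not s R t.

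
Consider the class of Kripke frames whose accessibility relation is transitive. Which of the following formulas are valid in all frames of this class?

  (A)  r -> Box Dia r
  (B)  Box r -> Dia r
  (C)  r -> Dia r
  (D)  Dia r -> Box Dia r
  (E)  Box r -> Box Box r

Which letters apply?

E

(A) r -> Box Dia r is axiom B; it is valid on a frame exactly when R is symmetric. Such an R need not be symmetric, so not valid.
(B) Box r -> Dia r is axiom D, which corresponds to seriality. Such an R need not be serial — not valid.
(C) the dual of axiom T: valid iff R is reflexive. Such an R need not be reflexive — not valid.
(D) Dia r -> Box Dia r is axiom 5; it is valid on a frame exactly when R is euclidean. Such an R need not be euclidean, so not valid.
(E) axiom 4: valid iff R is transitive. Every such R is transitive — valid.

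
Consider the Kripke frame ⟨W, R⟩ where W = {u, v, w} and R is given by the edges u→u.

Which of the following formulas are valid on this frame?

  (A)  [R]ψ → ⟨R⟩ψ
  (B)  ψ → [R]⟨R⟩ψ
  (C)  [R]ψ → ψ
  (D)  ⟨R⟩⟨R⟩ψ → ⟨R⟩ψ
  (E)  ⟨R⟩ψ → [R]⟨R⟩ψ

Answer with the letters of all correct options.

R is not reflexive: not v R v.
R is symmetric: every R-edge is matched by its reverse.
R is transitive: R is closed under composition.
R is euclidean: any two R-successors of the same world are R-related.
R is not serial: v has no R-successor.
(A) [R]ψ → ⟨R⟩ψ is axiom D, which corresponds to seriality. R is not serial — not valid.
(B) ψ → [R]⟨R⟩ψ is axiom B; it is valid on a frame exactly when R is symmetric. R is symmetric, so valid.
(C) [R]ψ → ψ (axiom T) characterises the reflexive frames. R is not reflexive — not valid.
(D) ⟨R⟩⟨R⟩ψ → ⟨R⟩ψ is the dual of axiom 4; it is valid on a frame exactly when R is transitive. R is transitive, so valid.
(E) ⟨R⟩ψ → [R]⟨R⟩ψ (axiom 5) characterises the euclidean frames. R is euclidean — valid.

B, D, E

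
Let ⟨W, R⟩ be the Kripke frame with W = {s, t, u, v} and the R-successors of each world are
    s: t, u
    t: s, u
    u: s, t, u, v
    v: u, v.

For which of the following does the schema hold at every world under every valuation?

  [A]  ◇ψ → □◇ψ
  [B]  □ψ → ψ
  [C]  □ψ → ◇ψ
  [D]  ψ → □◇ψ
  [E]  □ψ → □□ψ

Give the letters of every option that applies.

C, D

R is not reflexive: not s R s.
R is symmetric: every R-edge is matched by its reverse.
R is not transitive: s R t and t R s but not s R s.
R is not euclidean: u R s and u R v but not s R v.
R is serial: every world has an R-successor.
(A) ◇ψ → □◇ψ is axiom 5; it is valid on a frame exactly when R is euclidean. R is not euclidean, so not valid.
(B) □ψ → ψ is axiom T; it is valid on a frame exactly when R is reflexive. R is not reflexive, so not valid.
(C) axiom D: valid iff R is serial. R is serial — valid.
(D) axiom B: valid iff R is symmetric. R is symmetric — valid.
(E) axiom 4: valid iff R is transitive. R is not transitive — not valid.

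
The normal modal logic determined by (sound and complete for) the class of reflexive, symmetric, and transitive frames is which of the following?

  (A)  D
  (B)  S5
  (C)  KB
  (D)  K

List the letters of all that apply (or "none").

(A) D is determined by the class of serial frames.
(B) S5 is determined by exactly this class.
(C) KB is determined by the class of symmetric frames.
(D) K is determined by the class of arbitrary frames.

B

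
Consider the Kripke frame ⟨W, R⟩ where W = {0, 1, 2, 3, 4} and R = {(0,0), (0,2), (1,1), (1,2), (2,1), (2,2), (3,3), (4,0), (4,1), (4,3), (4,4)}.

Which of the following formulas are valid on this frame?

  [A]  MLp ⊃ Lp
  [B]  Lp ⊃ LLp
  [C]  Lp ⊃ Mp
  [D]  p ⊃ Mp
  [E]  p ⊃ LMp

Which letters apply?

C, D

R is reflexive: each world relates to itself.
R is not symmetric: 0 R 2 but not 2 R 0.
R is not transitive: 0 R 2 and 2 R 1 but not 0 R 1.
R is not euclidean: 0 R 2 and 0 R 0 but not 2 R 0.
R is serial: every world has an R-successor.
(A) MLp ⊃ Lp is the dual of axiom 5; it is valid on a frame exactly when R is euclidean. R is not euclidean, so not valid.
(B) Lp ⊃ LLp (axiom 4) characterises the transitive frames. R is not transitive — not valid.
(C) Lp ⊃ Mp (axiom D) characterises the serial frames. R is serial — valid.
(D) p ⊃ Mp is the dual of axiom T, which corresponds to reflexivity. R is reflexive — valid.
(E) axiom B: valid iff R is symmetric. R is not symmetric — not valid.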